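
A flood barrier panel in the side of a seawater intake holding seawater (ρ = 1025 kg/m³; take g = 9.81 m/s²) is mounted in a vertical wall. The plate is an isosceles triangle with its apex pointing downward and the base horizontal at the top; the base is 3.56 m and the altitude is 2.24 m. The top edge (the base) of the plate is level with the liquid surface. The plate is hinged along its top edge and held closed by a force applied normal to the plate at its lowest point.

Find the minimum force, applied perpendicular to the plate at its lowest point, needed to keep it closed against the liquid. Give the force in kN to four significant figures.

P ≈ 14.97 kN

γ = ρg = 1025 × 9.81 / 1000 = 10.05525 kN/m³.
With the apex down, the centroid sits h/3 = 2.24/3 = 0.746667 m below the base (the top edge), so the centroid depth is h_c = 0.746667 m.
A = ½ × 3.56 × 2.24 = 3.9872 m².
Resultant F = γ·h_c·A = 10.05525 × 0.746667 × 3.9872 = 29.9356 kN.
I_c = b·h³/36 = 3.56 × 2.24³/36 = 1.11145 m⁴.
Centre of pressure: y_p = y_c + I_c/(y_c·A) = 0.746667 + 1.11145/(0.746667 × 3.9872) = 0.746667 + 0.373332 = 1.12 m along the plane.
The resultant acts 0.746667 + 0.373332 = 1.12 m (along the plate) below the hinge at the top edge, so the moment about the hinge is M = F × 1.12 = 29.9356 × 1.12 = 33.5279 kN·m.
A normal force at the bottom, 2.24 m from the hinge, must supply this moment: P = 33.5279/2.24 = 14.9678 kN.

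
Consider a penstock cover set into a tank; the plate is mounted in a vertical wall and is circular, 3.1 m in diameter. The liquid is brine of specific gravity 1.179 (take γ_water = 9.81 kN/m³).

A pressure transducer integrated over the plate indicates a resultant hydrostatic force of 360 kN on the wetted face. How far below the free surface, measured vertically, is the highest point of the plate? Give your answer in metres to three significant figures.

γ = 1.179 × 9.81 = 11.56599 kN/m³.
A = π(1.55)² = 7.54768 m².
From F = γ·h_c·A, the centroid depth is h_c = 360/(11.56599 × 7.54768) = 4.12388 m.
The centroid is at the centre, 1.55 m below the top of the plate, so the highest point sits at h_top = 4.12388 − 1.55 = 2.57388 m below the surface.

d_top ≈ 2.57 m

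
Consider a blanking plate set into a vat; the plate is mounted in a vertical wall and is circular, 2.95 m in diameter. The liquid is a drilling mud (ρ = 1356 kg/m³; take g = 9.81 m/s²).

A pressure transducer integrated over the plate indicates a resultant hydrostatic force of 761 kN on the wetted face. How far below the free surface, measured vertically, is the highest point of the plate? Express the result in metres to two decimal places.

γ = ρg = 1356 × 9.81 / 1000 = 13.30236 kN/m³.
A = π(1.475)² = 6.83493 m².
From F = γ·h_c·A, the centroid depth is h_c = 761/(13.30236 × 6.83493) = 8.36993 m.
The centroid is at the centre, 1.475 m below the top of the plate, so the highest point sits at h_top = 8.36993 − 1.475 = 6.89493 m below the surface.

d_top ≈ 6.89 m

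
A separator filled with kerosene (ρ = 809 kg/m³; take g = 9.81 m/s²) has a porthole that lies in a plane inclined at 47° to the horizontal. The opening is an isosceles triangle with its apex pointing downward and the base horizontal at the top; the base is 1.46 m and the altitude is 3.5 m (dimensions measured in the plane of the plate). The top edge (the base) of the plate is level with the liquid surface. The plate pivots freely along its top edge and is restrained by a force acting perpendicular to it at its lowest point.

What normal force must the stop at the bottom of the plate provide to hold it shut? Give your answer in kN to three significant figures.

P ≈ 8.65 kN

γ = ρg = 809 × 9.81 / 1000 = 7.93629 kN/m³.
Let θ = 47° be the plate's angle to the horizontal; measure y along the incline from where the plane meets the free surface. Vertical depth h = y·sinθ with sinθ = 0.731354.
With the apex down, the centroid sits h/3 = 3.5/3 = 1.16667 m below the base (the top edge), so y_c = 1.16667 m and h_c = 1.16667 × 0.731354 = 0.853249 m.
A = ½ × 1.46 × 3.5 = 2.555 m².
Resultant F = γ·h_c·A = 7.93629 × 0.853249 × 2.555 = 17.3015 kN.
I_c = b·h³/36 = 1.46 × 3.5³/36 = 1.73882 m⁴.
Centre of pressure: y_p = y_c + I_c/(y_c·A) = 1.16667 + 1.73882/(1.16667 × 2.555) = 1.16667 + 0.583332 = 1.75 m along the plane.
The resultant acts 1.16667 + 0.583332 = 1.75 m (along the plate) below the hinge at the top edge, so the moment about the hinge is M = F × 1.75 = 17.3015 × 1.75 = 30.2776 kN·m.
A normal force at the bottom, 3.5 m from the hinge, must supply this moment: P = 30.2776/3.5 = 8.65074 kN.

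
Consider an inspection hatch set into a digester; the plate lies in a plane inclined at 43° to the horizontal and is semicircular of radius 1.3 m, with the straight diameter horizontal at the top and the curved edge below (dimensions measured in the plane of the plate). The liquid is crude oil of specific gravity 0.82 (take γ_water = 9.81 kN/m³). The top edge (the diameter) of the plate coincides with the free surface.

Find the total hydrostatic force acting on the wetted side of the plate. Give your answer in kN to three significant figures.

F ≈ 8.04 kN

γ = 0.82 × 9.81 = 8.0442 kN/m³.
Let θ = 43° be the plate's angle to the horizontal; measure y along the incline from where the plane meets the free surface. Vertical depth h = y·sinθ with sinθ = 0.681998.
The centroid of a semicircle lies 4r/(3π) = 0.551737 m from the diameter, here below the top edge, so y_c = 0.551737 m and h_c = 0.551737 × 0.681998 = 0.376284 m.
A = πr²/2 = π × 1.3²/2 = 2.65465 m².
Resultant F = γ·h_c·A = 8.0442 × 0.376284 × 2.65465 = 8.03537 kN.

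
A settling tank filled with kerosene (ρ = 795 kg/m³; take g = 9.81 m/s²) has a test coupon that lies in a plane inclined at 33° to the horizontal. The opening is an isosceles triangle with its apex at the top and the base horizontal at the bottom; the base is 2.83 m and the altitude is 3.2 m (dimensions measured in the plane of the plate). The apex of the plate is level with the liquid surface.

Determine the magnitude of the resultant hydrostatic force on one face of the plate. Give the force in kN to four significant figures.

γ = ρg = 795 × 9.81 / 1000 = 7.79895 kN/m³.
Let θ = 33° be the plate's angle to the horizontal; measure y along the incline from where the plane meets the free surface. Vertical depth h = y·sinθ with sinθ = 0.544639.
With the apex up, the centroid sits 2h/3 = 2 × 3.2/3 = 2.13333 m below the apex, so y_c = 2.13333 m and h_c = 2.13333 × 0.544639 = 1.16189 m.
A = ½ × 2.83 × 3.2 = 4.528 m².
Resultant F = γ·h_c·A = 7.79895 × 1.16189 × 4.528 = 41.0306 kN.

F ≈ 41.03 kN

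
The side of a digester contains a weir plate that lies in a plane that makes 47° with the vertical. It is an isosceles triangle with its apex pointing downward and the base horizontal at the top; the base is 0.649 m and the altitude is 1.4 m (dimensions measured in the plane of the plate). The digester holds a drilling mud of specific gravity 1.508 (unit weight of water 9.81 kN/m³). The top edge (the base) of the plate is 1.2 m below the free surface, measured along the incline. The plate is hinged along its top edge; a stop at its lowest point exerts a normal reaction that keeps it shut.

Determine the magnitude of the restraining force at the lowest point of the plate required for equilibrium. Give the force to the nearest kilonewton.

P ≈ 3 kN

γ = 1.508 × 9.81 = 14.79348 kN/m³.
The plate makes 47° with the vertical, i.e. θ = 90° − 47° = 43° to the horizontal. Measuring y along the incline from the free-surface line, vertical depth h = y·sinθ with sinθ = 0.681998.
With the apex down, the centroid sits h/3 = 1.4/3 = 0.466667 m below the base (the top edge), so y_c = 1.2 + 0.466667 = 1.66667 m and h_c = 1.66667 × 0.681998 = 1.13667 m.
A = ½ × 0.649 × 1.4 = 0.4543 m².
Resultant F = γ·h_c·A = 14.79348 × 1.13667 × 0.4543 = 7.63919 kN.
I_c = b·h³/36 = 0.649 × 1.4³/36 = 0.0494682 m⁴.
Centre of pressure: y_p = y_c + I_c/(y_c·A) = 1.66667 + 0.0494682/(1.66667 × 0.4543) = 1.66667 + 0.0653332 = 1.732 m along the plane.
The resultant acts 0.466667 + 0.0653332 = 0.532 m (along the plate) below the hinge at the top edge, so the moment about the hinge is M = F × 0.532 = 7.63919 × 0.532 = 4.06405 kN·m.
A normal force at the bottom, 1.4 m from the hinge, must supply this moment: P = 4.06405/1.4 = 2.90289 kN.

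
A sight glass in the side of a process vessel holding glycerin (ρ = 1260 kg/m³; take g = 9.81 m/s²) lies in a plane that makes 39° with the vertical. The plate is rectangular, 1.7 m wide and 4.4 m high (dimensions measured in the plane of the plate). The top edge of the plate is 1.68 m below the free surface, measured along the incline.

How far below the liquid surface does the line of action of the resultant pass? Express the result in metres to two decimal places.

h_p = 3.34 m

γ = ρg = 1260 × 9.81 / 1000 = 12.3606 kN/m³.
The plate makes 39° with the vertical, i.e. θ = 90° − 39° = 51° to the horizontal. Measuring y along the incline from the free-surface line, vertical depth h = y·sinθ with sinθ = 0.777146.
The centroid lies 4.4/2 = 2.2 m below the top edge, so y_c = 1.68 + 2.2 = 3.88 m and h_c = 3.88 × 0.777146 = 3.01533 m.
A = 1.7 × 4.4 = 7.48 m².
Resultant F = γ·h_c·A = 12.3606 × 3.01533 × 7.48 = 278.789 kN.
I_c = b·h³/12 = 1.7 × 4.4³/12 = 12.0677 m⁴.
Centre of pressure: y_p = y_c + I_c/(y_c·A) = 3.88 + 12.0677/(3.88 × 7.48) = 3.88 + 0.415806 = 4.29581 m along the plane.
Vertically, h_p = y_p·sinθ = 4.29581 × 0.777146 = 3.33847 m.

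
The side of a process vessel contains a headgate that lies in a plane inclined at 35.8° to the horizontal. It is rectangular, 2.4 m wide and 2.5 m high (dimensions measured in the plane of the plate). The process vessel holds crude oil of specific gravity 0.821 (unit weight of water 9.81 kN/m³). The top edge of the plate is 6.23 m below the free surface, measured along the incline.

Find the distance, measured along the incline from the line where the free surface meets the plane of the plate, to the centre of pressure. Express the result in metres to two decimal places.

γ = 0.821 × 9.81 = 8.05401 kN/m³.
Let θ = 35.8° be the plate's angle to the horizontal; measure y along the incline from where the plane meets the free surface. Vertical depth h = y·sinθ with sinθ = 0.584958.
The centroid lies 2.5/2 = 1.25 m below the top edge, so y_c = 6.23 + 1.25 = 7.48 m and h_c = 7.48 × 0.584958 = 4.37549 m.
A = 2.4 × 2.5 = 6 m².
Resultant F = γ·h_c·A = 8.05401 × 4.37549 × 6 = 211.441 kN.
I_c = b·h³/12 = 2.4 × 2.5³/12 = 3.125 m⁴.
Centre of pressure: y_p = y_c + I_c/(y_c·A) = 7.48 + 3.125/(7.48 × 6) = 7.48 + 0.0696301 = 7.54963 m along the plane.

y_p = 7.55 m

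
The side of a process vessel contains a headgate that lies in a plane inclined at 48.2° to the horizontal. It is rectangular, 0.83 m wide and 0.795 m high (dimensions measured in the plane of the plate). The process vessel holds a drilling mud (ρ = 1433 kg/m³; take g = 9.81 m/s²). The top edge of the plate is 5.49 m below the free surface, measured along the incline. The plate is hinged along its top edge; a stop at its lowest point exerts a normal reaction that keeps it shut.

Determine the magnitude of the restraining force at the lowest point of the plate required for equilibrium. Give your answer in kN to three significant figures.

γ = ρg = 1433 × 9.81 / 1000 = 14.05773 kN/m³.
Let θ = 48.2° be the plate's angle to the horizontal; measure y along the incline from where the plane meets the free surface. Vertical depth h = y·sinθ with sinθ = 0.745476.
The centroid lies 0.795/2 = 0.3975 m below the top edge, so y_c = 5.49 + 0.3975 = 5.8875 m and h_c = 5.8875 × 0.745476 = 4.38899 m.
A = 0.83 × 0.795 = 0.65985 m².
Resultant F = γ·h_c·A = 14.05773 × 4.38899 × 0.65985 = 40.7122 kN.
I_c = b·h³/12 = 0.83 × 0.795³/12 = 0.0347535 m⁴.
Centre of pressure: y_p = y_c + I_c/(y_c·A) = 5.8875 + 0.0347535/(5.8875 × 0.65985) = 5.8875 + 0.00894587 = 5.89645 m along the plane.
The resultant acts 0.3975 + 0.00894587 = 0.406446 m (along the plate) below the hinge at the top edge, so the moment about the hinge is M = F × 0.406446 = 40.7122 × 0.406446 = 16.5473 kN·m.
A normal force at the bottom, 0.795 m from the hinge, must supply this moment: P = 16.5473/0.795 = 20.8142 kN.

P ≈ 20.8 kN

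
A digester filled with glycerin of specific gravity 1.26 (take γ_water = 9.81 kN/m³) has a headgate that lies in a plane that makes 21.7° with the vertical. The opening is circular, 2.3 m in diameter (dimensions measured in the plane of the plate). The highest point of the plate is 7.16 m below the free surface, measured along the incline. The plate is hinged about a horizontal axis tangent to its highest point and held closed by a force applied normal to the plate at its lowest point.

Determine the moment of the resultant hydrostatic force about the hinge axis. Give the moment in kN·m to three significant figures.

γ = 1.26 × 9.81 = 12.3606 kN/m³.
The plate makes 21.7° with the vertical, i.e. θ = 90° − 21.7° = 68.3° to the horizontal. Measuring y along the incline from the free-surface line, vertical depth h = y·sinθ with sinθ = 0.929133.
The centroid is at the centre, 1.15 m below the top of the plate, so y_c = 7.16 + 1.15 = 8.31 m and h_c = 8.31 × 0.929133 = 7.7211 m.
A = π(1.15)² = 4.15476 m².
Resultant F = γ·h_c·A = 12.3606 × 7.7211 × 4.15476 = 396.52 kN.
I_c = πr⁴/4 = π × 1.15⁴/4 = 1.37367 m⁴.
Centre of pressure: y_p = y_c + I_c/(y_c·A) = 8.31 + 1.37367/(8.31 × 4.15476) = 8.31 + 0.0397865 = 8.34979 m along the plane.
The resultant acts 1.15 + 0.0397865 = 1.18979 m (along the plate) below the hinge at the top edge, so the moment about the hinge is M = F × 1.18979 = 396.52 × 1.18979 = 471.776 kN·m.

M ≈ 472 kN·m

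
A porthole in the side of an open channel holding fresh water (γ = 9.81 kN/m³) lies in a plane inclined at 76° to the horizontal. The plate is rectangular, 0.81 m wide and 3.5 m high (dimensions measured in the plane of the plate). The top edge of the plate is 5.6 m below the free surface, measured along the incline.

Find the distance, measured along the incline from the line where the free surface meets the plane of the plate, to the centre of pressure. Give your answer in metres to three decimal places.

γ = 9.81 kN/m³.
Let θ = 76° be the plate's angle to the horizontal; measure y along the incline from where the plane meets the free surface. Vertical depth h = y·sinθ with sinθ = 0.970296.
The centroid lies 3.5/2 = 1.75 m below the top edge, so y_c = 5.6 + 1.75 = 7.35 m and h_c = 7.35 × 0.970296 = 7.13168 m.
A = 0.81 × 3.5 = 2.835 m².
Resultant F = γ·h_c·A = 9.81 × 7.13168 × 2.835 = 198.342 kN.
I_c = b·h³/12 = 0.81 × 3.5³/12 = 2.89406 m⁴.
Centre of pressure: y_p = y_c + I_c/(y_c·A) = 7.35 + 2.89406/(7.35 × 2.835) = 7.35 + 0.138889 = 7.48889 m along the plane.

y_p = 7.489 m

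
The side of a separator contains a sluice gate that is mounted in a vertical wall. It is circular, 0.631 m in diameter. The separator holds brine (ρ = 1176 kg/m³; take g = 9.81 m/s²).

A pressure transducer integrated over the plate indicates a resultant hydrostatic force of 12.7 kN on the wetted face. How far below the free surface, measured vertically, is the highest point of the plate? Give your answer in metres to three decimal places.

d_top ≈ 3.205 m

γ = ρg = 1176 × 9.81 / 1000 = 11.53656 kN/m³.
A = π(0.3155)² = 0.312715 m².
From F = γ·h_c·A, the centroid depth is h_c = 12.7/(11.53656 × 0.312715) = 3.52029 m.
The centroid is at the centre, 0.3155 m below the top of the plate, so the highest point sits at h_top = 3.52029 − 0.3155 = 3.20479 m below the surface.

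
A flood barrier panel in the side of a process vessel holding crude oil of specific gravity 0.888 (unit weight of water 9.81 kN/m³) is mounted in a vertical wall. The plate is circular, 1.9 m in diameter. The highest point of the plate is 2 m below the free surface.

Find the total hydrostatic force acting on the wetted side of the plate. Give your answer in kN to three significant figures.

γ = 0.888 × 9.81 = 8.71128 kN/m³.
The centroid is at the centre, 0.95 m below the top of the plate, so the centroid depth is h_c = 2 + 0.95 = 2.95 m.
A = π(0.95)² = 2.83529 m².
Resultant F = γ·h_c·A = 8.71128 × 2.95 × 2.83529 = 72.8621 kN.

F ≈ 72.9 kN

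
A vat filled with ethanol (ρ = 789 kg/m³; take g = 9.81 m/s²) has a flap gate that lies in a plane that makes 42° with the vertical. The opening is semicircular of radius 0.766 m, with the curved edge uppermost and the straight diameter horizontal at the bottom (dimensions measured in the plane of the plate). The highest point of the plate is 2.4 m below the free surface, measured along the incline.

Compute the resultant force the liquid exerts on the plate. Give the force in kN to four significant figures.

γ = ρg = 789 × 9.81 / 1000 = 7.74009 kN/m³.
The plate makes 42° with the vertical, i.e. θ = 90° − 42° = 48° to the horizontal. Measuring y along the incline from the free-surface line, vertical depth h = y·sinθ with sinθ = 0.743145.
The centroid lies 4r/(3π) = 0.3251 m above the diameter, so r − 4r/(3π) = 0.766 − 0.3251 = 0.4409 m below the topmost point, so y_c = 2.4 + 0.4409 = 2.8409 m and h_c = 2.8409 × 0.743145 = 2.1112 m.
A = πr²/2 = π × 0.766²/2 = 0.921674 m².
Resultant F = γ·h_c·A = 7.74009 × 2.1112 × 0.921674 = 15.061 kN.

F ≈ 15.06 kN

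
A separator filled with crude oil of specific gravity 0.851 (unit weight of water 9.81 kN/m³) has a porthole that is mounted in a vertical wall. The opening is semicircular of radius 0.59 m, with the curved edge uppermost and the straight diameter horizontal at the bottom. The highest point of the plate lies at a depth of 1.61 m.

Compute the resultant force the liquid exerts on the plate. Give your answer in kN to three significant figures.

γ = 0.851 × 9.81 = 8.34831 kN/m³.
The centroid lies 4r/(3π) = 0.250404 m above the diameter, so r − 4r/(3π) = 0.59 − 0.250404 = 0.339596 m below the topmost point, so the centroid depth is h_c = 1.61 + 0.339596 = 1.9496 m.
A = πr²/2 = π × 0.59²/2 = 0.546794 m².
Resultant F = γ·h_c·A = 8.34831 × 1.9496 × 0.546794 = 8.89955 kN.

F ≈ 8.90 kN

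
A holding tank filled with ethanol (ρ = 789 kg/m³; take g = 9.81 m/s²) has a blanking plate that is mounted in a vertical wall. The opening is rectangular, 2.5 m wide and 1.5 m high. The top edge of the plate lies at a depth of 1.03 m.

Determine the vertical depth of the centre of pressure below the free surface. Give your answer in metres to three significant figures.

γ = ρg = 789 × 9.81 / 1000 = 7.74009 kN/m³.
The centroid lies 1.5/2 = 0.75 m below the top edge, so the centroid depth is h_c = 1.03 + 0.75 = 1.78 m.
A = 2.5 × 1.5 = 3.75 m².
Resultant F = γ·h_c·A = 7.74009 × 1.78 × 3.75 = 51.6651 kN.
I_c = b·h³/12 = 2.5 × 1.5³/12 = 0.703125 m⁴.
Centre of pressure: y_p = y_c + I_c/(y_c·A) = 1.78 + 0.703125/(1.78 × 3.75) = 1.78 + 0.105337 = 1.88534 m along the plane.

h_p = 1.89 m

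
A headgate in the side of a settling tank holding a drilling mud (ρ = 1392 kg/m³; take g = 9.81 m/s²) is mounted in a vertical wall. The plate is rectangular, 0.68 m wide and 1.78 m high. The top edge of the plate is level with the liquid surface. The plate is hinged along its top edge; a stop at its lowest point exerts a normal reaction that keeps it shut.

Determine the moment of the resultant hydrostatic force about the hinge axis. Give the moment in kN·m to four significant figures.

γ = ρg = 1392 × 9.81 / 1000 = 13.65552 kN/m³.
The centroid lies 1.78/2 = 0.89 m below the top edge, so the centroid depth is h_c = 0.89 m.
A = 0.68 × 1.78 = 1.2104 m².
Resultant F = γ·h_c·A = 13.65552 × 0.89 × 1.2104 = 14.7105 kN.
I_c = b·h³/12 = 0.68 × 1.78³/12 = 0.319586 m⁴.
Centre of pressure: y_p = y_c + I_c/(y_c·A) = 0.89 + 0.319586/(0.89 × 1.2104) = 0.89 + 0.296667 = 1.18667 m along the plane.
The resultant acts 0.89 + 0.296667 = 1.18667 m (along the plate) below the hinge at the top edge, so the moment about the hinge is M = F × 1.18667 = 14.7105 × 1.18667 = 17.4565 kN·m.

M ≈ 17.46 kN·m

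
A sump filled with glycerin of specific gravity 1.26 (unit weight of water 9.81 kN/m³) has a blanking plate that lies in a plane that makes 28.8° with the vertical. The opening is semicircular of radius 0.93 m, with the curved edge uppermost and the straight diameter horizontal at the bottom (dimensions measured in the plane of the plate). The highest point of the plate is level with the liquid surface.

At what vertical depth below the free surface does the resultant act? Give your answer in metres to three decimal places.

γ = 1.26 × 9.81 = 12.3606 kN/m³.
The plate makes 28.8° with the vertical, i.e. θ = 90° − 28.8° = 61.2° to the horizontal. Measuring y along the incline from the free-surface line, vertical depth h = y·sinθ with sinθ = 0.876307.
The centroid lies 4r/(3π) = 0.394704 m above the diameter, so r − 4r/(3π) = 0.93 − 0.394704 = 0.535296 m below the topmost point, so y_c = 0.535296 m and h_c = 0.535296 × 0.876307 = 0.469084 m.
A = πr²/2 = π × 0.93²/2 = 1.35858 m².
Resultant F = γ·h_c·A = 12.3606 × 0.469084 × 1.35858 = 7.87726 kN.
I_c = (π/8 − 8/(9π))·r⁴ = 0.109757 × 0.93⁴ = 0.0821039 m⁴.
Centre of pressure: y_p = y_c + I_c/(y_c·A) = 0.535296 + 0.0821039/(0.535296 × 1.35858) = 0.535296 + 0.112898 = 0.648194 m along the plane.
Vertically, h_p = y_p·sinθ = 0.648194 × 0.876307 = 0.568017 m.

h_p = 0.568 m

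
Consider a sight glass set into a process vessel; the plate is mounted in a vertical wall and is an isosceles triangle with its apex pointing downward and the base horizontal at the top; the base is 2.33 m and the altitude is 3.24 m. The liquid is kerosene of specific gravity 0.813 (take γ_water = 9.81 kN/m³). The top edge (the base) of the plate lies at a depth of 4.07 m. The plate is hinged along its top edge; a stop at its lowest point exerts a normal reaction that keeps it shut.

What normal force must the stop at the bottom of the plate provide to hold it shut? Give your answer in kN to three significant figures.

γ = 0.813 × 9.81 = 7.97553 kN/m³.
With the apex down, the centroid sits h/3 = 3.24/3 = 1.08 m below the base (the top edge), so the centroid depth is h_c = 4.07 + 1.08 = 5.15 m.
A = ½ × 2.33 × 3.24 = 3.7746 m².
Resultant F = γ·h_c·A = 7.97553 × 5.15 × 3.7746 = 155.038 kN.
I_c = b·h³/36 = 2.33 × 3.24³/36 = 2.20135 m⁴.
Centre of pressure: y_p = y_c + I_c/(y_c·A) = 5.15 + 2.20135/(5.15 × 3.7746) = 5.15 + 0.113243 = 5.26324 m along the plane.
The resultant acts 1.08 + 0.113243 = 1.19324 m (along the plate) below the hinge at the top edge, so the moment about the hinge is M = F × 1.19324 = 155.038 × 1.19324 = 184.998 kN·m.
A normal force at the bottom, 3.24 m from the hinge, must supply this moment: P = 184.998/3.24 = 57.0981 kN.

P ≈ 57.1 kN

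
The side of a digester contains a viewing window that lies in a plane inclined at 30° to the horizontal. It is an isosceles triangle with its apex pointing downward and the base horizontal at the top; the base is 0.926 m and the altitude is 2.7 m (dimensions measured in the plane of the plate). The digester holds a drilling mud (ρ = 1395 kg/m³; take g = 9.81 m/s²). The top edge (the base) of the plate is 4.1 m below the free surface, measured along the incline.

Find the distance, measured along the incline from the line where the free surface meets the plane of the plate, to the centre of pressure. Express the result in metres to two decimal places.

y_p = 5.08 m

γ = ρg = 1395 × 9.81 / 1000 = 13.68495 kN/m³.
Let θ = 30° be the plate's angle to the horizontal; measure y along the incline from where the plane meets the free surface. Vertical depth h = y·sinθ with sinθ = 0.500000.
With the apex down, the centroid sits h/3 = 2.7/3 = 0.9 m below the base (the top edge), so y_c = 4.1 + 0.9 = 5 m and h_c = 5 × 0.500000 = 2.5 m.
A = ½ × 0.926 × 2.7 = 1.2501 m².
Resultant F = γ·h_c·A = 13.68495 × 2.5 × 1.2501 = 42.7689 kN.
I_c = b·h³/36 = 0.926 × 2.7³/36 = 0.506291 m⁴.
Centre of pressure: y_p = y_c + I_c/(y_c·A) = 5 + 0.506291/(5 × 1.2501) = 5 + 0.0810001 = 5.081 m along the plane.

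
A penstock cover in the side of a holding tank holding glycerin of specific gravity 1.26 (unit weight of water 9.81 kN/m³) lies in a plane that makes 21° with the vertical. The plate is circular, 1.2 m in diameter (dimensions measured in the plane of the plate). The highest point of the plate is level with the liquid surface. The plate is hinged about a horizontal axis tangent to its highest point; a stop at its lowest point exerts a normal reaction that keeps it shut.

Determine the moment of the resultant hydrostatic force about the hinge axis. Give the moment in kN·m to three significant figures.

M ≈ 5.87 kN·m

γ = 1.26 × 9.81 = 12.3606 kN/m³.
The plate makes 21° with the vertical, i.e. θ = 90° − 21° = 69° to the horizontal. Measuring y along the incline from the free-surface line, vertical depth h = y·sinθ with sinθ = 0.933580.
The centroid is at the centre, 0.6 m below the top of the plate, so y_c = 0.6 m and h_c = 0.6 × 0.933580 = 0.560148 m.
A = π(0.6)² = 1.13097 m².
Resultant F = γ·h_c·A = 12.3606 × 0.560148 × 1.13097 = 7.83057 kN.
I_c = πr⁴/4 = π × 0.6⁴/4 = 0.101788 m⁴.
Centre of pressure: y_p = y_c + I_c/(y_c·A) = 0.6 + 0.101788/(0.6 × 1.13097) = 0.6 + 0.150001 = 0.750001 m along the plane.
The resultant acts 0.6 + 0.150001 = 0.750001 m (along the plate) below the hinge at the top edge, so the moment about the hinge is M = F × 0.750001 = 7.83057 × 0.750001 = 5.87294 kN·m.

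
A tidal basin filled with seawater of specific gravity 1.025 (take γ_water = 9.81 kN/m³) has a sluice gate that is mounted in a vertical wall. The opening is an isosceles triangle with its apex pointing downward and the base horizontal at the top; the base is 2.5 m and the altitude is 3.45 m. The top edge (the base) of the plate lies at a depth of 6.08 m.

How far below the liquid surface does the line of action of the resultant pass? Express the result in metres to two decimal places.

h_p = 7.32 m

γ = 1.025 × 9.81 = 10.05525 kN/m³.
With the apex down, the centroid sits h/3 = 3.45/3 = 1.15 m below the base (the top edge), so the centroid depth is h_c = 6.08 + 1.15 = 7.23 m.
A = ½ × 2.5 × 3.45 = 4.3125 m².
Resultant F = γ·h_c·A = 10.05525 × 7.23 × 4.3125 = 313.516 kN.
I_c = b·h³/36 = 2.5 × 3.45³/36 = 2.85164 m⁴.
Centre of pressure: y_p = y_c + I_c/(y_c·A) = 7.23 + 2.85164/(7.23 × 4.3125) = 7.23 + 0.0914592 = 7.32146 m along the plane.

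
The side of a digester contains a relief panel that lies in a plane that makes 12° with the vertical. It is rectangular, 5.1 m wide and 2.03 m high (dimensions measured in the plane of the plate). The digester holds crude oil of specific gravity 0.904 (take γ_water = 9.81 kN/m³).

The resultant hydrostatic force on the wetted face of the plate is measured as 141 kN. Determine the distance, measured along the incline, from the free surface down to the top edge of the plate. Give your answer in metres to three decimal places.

y_top ≈ 0.555 m

γ = 0.904 × 9.81 = 8.86824 kN/m³.
A = 5.1 × 2.03 = 10.353 m².
From F = γ·h_c·A, the centroid depth is h_c = 141/(8.86824 × 10.353) = 1.53573 m.
The plate makes 12° with the vertical, i.e. θ = 90° − 12° = 78° to the horizontal. Measuring y along the incline from the free-surface line, vertical depth h = y·sinθ with sinθ = 0.978148.
Along the incline, y_c = h_c/sinθ = 1.53573/0.978148 = 1.57004 m.
The centroid lies 2.03/2 = 1.015 m below the top edge, so the top edge sits at y_top = 1.57004 − 1.015 = 0.55504 m along the incline.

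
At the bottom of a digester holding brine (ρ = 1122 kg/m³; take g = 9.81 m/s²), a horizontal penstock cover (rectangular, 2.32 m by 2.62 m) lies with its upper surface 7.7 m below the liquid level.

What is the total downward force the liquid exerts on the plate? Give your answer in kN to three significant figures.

γ = ρg = 1122 × 9.81 / 1000 = 11.00682 kN/m³.
The plate is horizontal, so pressure is uniform at p = γ·h = 11.00682 × 7.7 = 84.7525 kN/m².
A = 2.32 × 2.62 = 6.0784 m².
F = p·A = 84.7525 × 6.0784 = 515.16 kN.

F ≈ 515 kN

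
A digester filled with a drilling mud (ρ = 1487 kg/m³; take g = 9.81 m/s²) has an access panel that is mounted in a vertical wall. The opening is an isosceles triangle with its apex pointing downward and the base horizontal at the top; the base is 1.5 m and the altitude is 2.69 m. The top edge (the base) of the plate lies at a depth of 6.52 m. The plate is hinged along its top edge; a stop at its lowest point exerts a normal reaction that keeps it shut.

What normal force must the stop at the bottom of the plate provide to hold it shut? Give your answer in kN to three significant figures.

γ = ρg = 1487 × 9.81 / 1000 = 14.58747 kN/m³.
With the apex down, the centroid sits h/3 = 2.69/3 = 0.896667 m below the base (the top edge), so the centroid depth is h_c = 6.52 + 0.896667 = 7.41667 m.
A = ½ × 1.5 × 2.69 = 2.0175 m².
Resultant F = γ·h_c·A = 14.58747 × 7.41667 × 2.0175 = 218.274 kN.
I_c = b·h³/36 = 1.5 × 2.69³/36 = 0.811046 m⁴.
Centre of pressure: y_p = y_c + I_c/(y_c·A) = 7.41667 + 0.811046/(7.41667 × 2.0175) = 7.41667 + 0.054203 = 7.47087 m along the plane.
The resultant acts 0.896667 + 0.054203 = 0.95087 m (along the plate) below the hinge at the top edge, so the moment about the hinge is M = F × 0.95087 = 218.274 × 0.95087 = 207.55 kN·m.
A normal force at the bottom, 2.69 m from the hinge, must supply this moment: P = 207.55/2.69 = 77.1561 kN.

P ≈ 77.2 kN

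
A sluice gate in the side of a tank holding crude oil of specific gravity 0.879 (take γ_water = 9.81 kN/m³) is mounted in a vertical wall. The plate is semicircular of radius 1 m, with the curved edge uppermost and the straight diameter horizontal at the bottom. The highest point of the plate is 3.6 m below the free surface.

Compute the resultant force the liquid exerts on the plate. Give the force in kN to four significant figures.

γ = 0.879 × 9.81 = 8.62299 kN/m³.
The centroid lies 4r/(3π) = 0.424413 m above the diameter, so r − 4r/(3π) = 1 − 0.424413 = 0.575587 m below the topmost point, so the centroid depth is h_c = 3.6 + 0.575587 = 4.17559 m.
A = πr²/2 = π × 1²/2 = 1.5708 m².
Resultant F = γ·h_c·A = 8.62299 × 4.17559 × 1.5708 = 56.5583 kN.

F ≈ 56.56 kN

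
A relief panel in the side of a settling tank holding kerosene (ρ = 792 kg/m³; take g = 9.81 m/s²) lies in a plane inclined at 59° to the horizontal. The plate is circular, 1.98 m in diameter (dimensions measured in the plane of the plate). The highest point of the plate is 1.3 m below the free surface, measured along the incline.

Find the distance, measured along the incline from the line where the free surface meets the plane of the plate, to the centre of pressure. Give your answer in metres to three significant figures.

γ = ρg = 792 × 9.81 / 1000 = 7.76952 kN/m³.
Let θ = 59° be the plate's angle to the horizontal; measure y along the incline from where the plane meets the free surface. Vertical depth h = y·sinθ with sinθ = 0.857167.
The centroid is at the centre, 0.99 m below the top of the plate, so y_c = 1.3 + 0.99 = 2.29 m and h_c = 2.29 × 0.857167 = 1.96291 m.
A = π(0.99)² = 3.07907 m².
Resultant F = γ·h_c·A = 7.76952 × 1.96291 × 3.07907 = 46.9585 kN.
I_c = πr⁴/4 = π × 0.99⁴/4 = 0.75445 m⁴.
Centre of pressure: y_p = y_c + I_c/(y_c·A) = 2.29 + 0.75445/(2.29 × 3.07907) = 2.29 + 0.106998 = 2.397 m along the plane.

y_p = 2.40 m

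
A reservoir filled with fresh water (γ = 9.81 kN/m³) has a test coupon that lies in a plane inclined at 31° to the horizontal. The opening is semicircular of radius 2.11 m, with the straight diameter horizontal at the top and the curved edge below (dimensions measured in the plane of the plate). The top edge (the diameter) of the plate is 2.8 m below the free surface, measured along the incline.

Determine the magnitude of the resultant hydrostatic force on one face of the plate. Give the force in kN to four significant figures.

F ≈ 130.6 kN

γ = 9.81 kN/m³.
Let θ = 31° be the plate's angle to the horizontal; measure y along the incline from where the plane meets the free surface. Vertical depth h = y·sinθ with sinθ = 0.515038.
The centroid of a semicircle lies 4r/(3π) = 0.895512 m from the diameter, here below the top edge, so y_c = 2.8 + 0.895512 = 3.69551 m and h_c = 3.69551 × 0.515038 = 1.90333 m.
A = πr²/2 = π × 2.11²/2 = 6.99334 m².
Resultant F = γ·h_c·A = 9.81 × 1.90333 × 6.99334 = 130.577 kN.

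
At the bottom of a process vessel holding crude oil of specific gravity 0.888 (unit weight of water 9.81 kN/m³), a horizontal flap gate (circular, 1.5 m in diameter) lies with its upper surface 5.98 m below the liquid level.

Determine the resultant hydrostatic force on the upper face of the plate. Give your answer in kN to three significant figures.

γ = 0.888 × 9.81 = 8.71128 kN/m³.
The plate is horizontal, so pressure is uniform at p = γ·h = 8.71128 × 5.98 = 52.0935 kN/m².
A = π(0.75)² = 1.76715 m².
F = p·A = 52.0935 × 1.76715 = 92.057 kN.

F ≈ 92.1 kN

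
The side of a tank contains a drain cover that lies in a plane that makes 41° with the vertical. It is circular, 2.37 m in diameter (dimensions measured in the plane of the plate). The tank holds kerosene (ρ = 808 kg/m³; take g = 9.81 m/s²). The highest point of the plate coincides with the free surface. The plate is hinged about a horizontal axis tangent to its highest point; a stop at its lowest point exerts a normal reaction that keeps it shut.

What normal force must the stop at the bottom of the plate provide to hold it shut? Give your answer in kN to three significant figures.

P ≈ 19.5 kN

γ = ρg = 808 × 9.81 / 1000 = 7.92648 kN/m³.
The plate makes 41° with the vertical, i.e. θ = 90° − 41° = 49° to the horizontal. Measuring y along the incline from the free-surface line, vertical depth h = y·sinθ with sinθ = 0.754710.
The centroid is at the centre, 1.185 m below the top of the plate, so y_c = 1.185 m and h_c = 1.185 × 0.754710 = 0.894331 m.
A = π(1.185)² = 4.4115 m².
Resultant F = γ·h_c·A = 7.92648 × 0.894331 × 4.4115 = 31.2727 kN.
I_c = πr⁴/4 = π × 1.185⁴/4 = 1.54869 m⁴.
Centre of pressure: y_p = y_c + I_c/(y_c·A) = 1.185 + 1.54869/(1.185 × 4.4115) = 1.185 + 0.296251 = 1.48125 m along the plane.
The resultant acts 1.185 + 0.296251 = 1.48125 m (along the plate) below the hinge at the top edge, so the moment about the hinge is M = F × 1.48125 = 31.2727 × 1.48125 = 46.3227 kN·m.
A normal force at the bottom, 2.37 m from the hinge, must supply this moment: P = 46.3227/2.37 = 19.5454 kN.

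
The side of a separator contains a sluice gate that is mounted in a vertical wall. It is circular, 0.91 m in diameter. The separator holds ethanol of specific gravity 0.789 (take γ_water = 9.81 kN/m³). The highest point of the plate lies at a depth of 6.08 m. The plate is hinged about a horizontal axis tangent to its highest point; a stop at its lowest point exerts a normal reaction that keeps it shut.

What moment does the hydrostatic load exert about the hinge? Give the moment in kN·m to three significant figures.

M ≈ 15.2 kN·m

γ = 0.789 × 9.81 = 7.74009 kN/m³.
The centroid is at the centre, 0.455 m below the top of the plate, so the centroid depth is h_c = 6.08 + 0.455 = 6.535 m.
A = π(0.455)² = 0.650388 m².
Resultant F = γ·h_c·A = 7.74009 × 6.535 × 0.650388 = 32.8976 kN.
I_c = πr⁴/4 = π × 0.455⁴/4 = 0.0336617 m⁴.
Centre of pressure: y_p = y_c + I_c/(y_c·A) = 6.535 + 0.0336617/(6.535 × 0.650388) = 6.535 + 0.00791987 = 6.54292 m along the plane.
The resultant acts 0.455 + 0.00791987 = 0.46292 m (along the plate) below the hinge at the top edge, so the moment about the hinge is M = F × 0.46292 = 32.8976 × 0.46292 = 15.229 kN·m.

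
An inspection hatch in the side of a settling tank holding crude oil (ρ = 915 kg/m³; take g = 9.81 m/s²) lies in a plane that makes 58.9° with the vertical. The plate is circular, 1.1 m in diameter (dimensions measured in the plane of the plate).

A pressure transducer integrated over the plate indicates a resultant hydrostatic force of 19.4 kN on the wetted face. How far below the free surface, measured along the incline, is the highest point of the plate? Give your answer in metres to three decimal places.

γ = ρg = 915 × 9.81 / 1000 = 8.97615 kN/m³.
A = π(0.55)² = 0.950332 m².
From F = γ·h_c·A, the centroid depth is h_c = 19.4/(8.97615 × 0.950332) = 2.27424 m.
The plate makes 58.9° with the vertical, i.e. θ = 90° − 58.9° = 31.1° to the horizontal. Measuring y along the incline from the free-surface line, vertical depth h = y·sinθ with sinθ = 0.516533.
Along the incline, y_c = h_c/sinθ = 2.27424/0.516533 = 4.40289 m.
The centroid is at the centre, 0.55 m below the top of the plate, so the highest point sits at y_top = 4.40289 − 0.55 = 3.85289 m along the incline.

y_top ≈ 3.853 m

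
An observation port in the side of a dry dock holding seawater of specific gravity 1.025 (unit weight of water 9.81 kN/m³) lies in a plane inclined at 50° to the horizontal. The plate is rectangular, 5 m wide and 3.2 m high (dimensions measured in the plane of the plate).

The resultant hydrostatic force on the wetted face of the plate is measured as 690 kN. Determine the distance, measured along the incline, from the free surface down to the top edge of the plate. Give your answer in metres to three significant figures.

y_top ≈ 4.00 m

γ = 1.025 × 9.81 = 10.05525 kN/m³.
A = 5 × 3.2 = 16 m².
From F = γ·h_c·A, the centroid depth is h_c = 690/(10.05525 × 16) = 4.2888 m.
Let θ = 50° be the plate's angle to the horizontal; measure y along the incline from where the plane meets the free surface. Vertical depth h = y·sinθ with sinθ = 0.766044.
Along the incline, y_c = h_c/sinθ = 4.2888/0.766044 = 5.59863 m.
The centroid lies 3.2/2 = 1.6 m below the top edge, so the top edge sits at y_top = 5.59863 − 1.6 = 3.99863 m along the incline.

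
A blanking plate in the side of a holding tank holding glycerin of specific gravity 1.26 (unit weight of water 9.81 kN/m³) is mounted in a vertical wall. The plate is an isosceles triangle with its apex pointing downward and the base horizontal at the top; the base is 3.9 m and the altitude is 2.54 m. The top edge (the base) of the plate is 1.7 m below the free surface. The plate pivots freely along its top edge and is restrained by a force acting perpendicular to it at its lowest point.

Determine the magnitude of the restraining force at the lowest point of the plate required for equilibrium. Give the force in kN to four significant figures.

γ = 1.26 × 9.81 = 12.3606 kN/m³.
With the apex down, the centroid sits h/3 = 2.54/3 = 0.846667 m below the base (the top edge), so the centroid depth is h_c = 1.7 + 0.846667 = 2.54667 m.
A = ½ × 3.9 × 2.54 = 4.953 m².
Resultant F = γ·h_c·A = 12.3606 × 2.54667 × 4.953 = 155.912 kN.
I_c = b·h³/36 = 3.9 × 2.54³/36 = 1.77527 m⁴.
Centre of pressure: y_p = y_c + I_c/(y_c·A) = 2.54667 + 1.77527/(2.54667 × 4.953) = 2.54667 + 0.140742 = 2.68741 m along the plane.
The resultant acts 0.846667 + 0.140742 = 0.987409 m (along the plate) below the hinge at the top edge, so the moment about the hinge is M = F × 0.987409 = 155.912 × 0.987409 = 153.949 kN·m.
A normal force at the bottom, 2.54 m from the hinge, must supply this moment: P = 153.949/2.54 = 60.6098 kN.

P ≈ 60.61 kN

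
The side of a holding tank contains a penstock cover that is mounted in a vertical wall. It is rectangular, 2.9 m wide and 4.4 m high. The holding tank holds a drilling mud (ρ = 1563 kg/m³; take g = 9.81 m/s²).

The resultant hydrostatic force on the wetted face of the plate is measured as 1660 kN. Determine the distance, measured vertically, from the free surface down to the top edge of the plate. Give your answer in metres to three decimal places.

γ = ρg = 1563 × 9.81 / 1000 = 15.33303 kN/m³.
A = 2.9 × 4.4 = 12.76 m².
From F = γ·h_c·A, the centroid depth is h_c = 1660/(15.33303 × 12.76) = 8.48456 m.
The centroid lies 4.4/2 = 2.2 m below the top edge, so the top edge sits at h_top = 8.48456 − 2.2 = 6.28456 m below the surface.

d_top ≈ 6.285 m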